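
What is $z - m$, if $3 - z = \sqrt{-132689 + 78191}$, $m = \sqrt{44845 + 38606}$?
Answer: $3 - \sqrt{83451} - i \sqrt{54498} \approx -285.88 - 233.45 i$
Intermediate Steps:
$m = \sqrt{83451} \approx 288.88$
$z = 3 - i \sqrt{54498}$ ($z = 3 - \sqrt{-132689 + 78191} = 3 - \sqrt{-54498} = 3 - i \sqrt{54498} \approx 3.0 - 233.45 i$)
$z - m = \left(3 - i \sqrt{54498}\right) - \sqrt{83451} = 3 - \sqrt{83451} - i \sqrt{54498}$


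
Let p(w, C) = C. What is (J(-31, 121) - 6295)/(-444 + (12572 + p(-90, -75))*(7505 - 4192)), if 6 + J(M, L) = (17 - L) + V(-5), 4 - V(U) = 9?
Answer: -6410/41402117 ≈ -0.00015482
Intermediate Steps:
V(U) = -5 (V(U) = 4 - 1*9 = 4 - 9 = -5)
J(M, L) = 6 - L (J(M, L) = -6 + ((17 - L) - 5) = -6 + (12 - L) = 6 - L)
(J(-31, 121) - 6295)/(-444 + (12572 + p(-90, -75))*(7505 - 4192)) = ((6 - 1*121) - 6295)/(-444 + (12572 - 75)*(7505 - 4192)) = ((6 - 121) - 6295)/(-444 + 12497*3313) = (-115 - 6295)/(-444 + 41402561) = -6410/41402117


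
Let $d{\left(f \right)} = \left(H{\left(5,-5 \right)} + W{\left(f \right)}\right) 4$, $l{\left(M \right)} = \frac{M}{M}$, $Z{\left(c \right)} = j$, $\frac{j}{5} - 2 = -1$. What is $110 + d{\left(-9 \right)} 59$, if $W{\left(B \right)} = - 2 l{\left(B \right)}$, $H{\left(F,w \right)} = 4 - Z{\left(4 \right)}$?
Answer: $-598$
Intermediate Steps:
$j = 5$ ($j = 10 + 5 \left(-1\right) = 10 - 5 = 5$)
$Z{\left(c \right)} = 5$
$l{\left(M \right)} = 1$
$H{\left(F,w \right)} = -1$ ($H{\left(F,w \right)} = 4 - 5 = -1$)
$W{\left(B \right)} = -2$ ($W{\left(B \right)} = \left(-2\right) 1 = -2$)
$d{\left(f \right)} = -12$ ($d{\left(f \right)} = \left(-1 - 2\right) 4 = \left(-3\right) 4 = -12$)
$110 + d{\left(-9 \right)} 59 = 110 - 708 = -598$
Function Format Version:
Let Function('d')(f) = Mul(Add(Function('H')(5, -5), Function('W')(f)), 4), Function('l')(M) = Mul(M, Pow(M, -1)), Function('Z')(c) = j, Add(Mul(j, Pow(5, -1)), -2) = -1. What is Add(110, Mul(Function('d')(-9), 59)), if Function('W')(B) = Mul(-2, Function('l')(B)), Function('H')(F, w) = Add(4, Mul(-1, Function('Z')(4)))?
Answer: -598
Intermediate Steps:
j = 5 (j = Add(10, Mul(5, -1)) = Add(10, -5) = 5)
Function('Z')(c) = 5
Function('l')(M) = 1
Function('H')(F, w) = -1 (Function('H')(F, w) = Add(4, Mul(-1, 5)) = Add(4, -5) = -1)
Function('W')(B) = -2 (Function('W')(B) = Mul(-2, 1) = -2)
Function('d')(f) = -12 (Function('d')(f) = Mul(Add(-1, -2), 4) = Mul(-3, 4) = -12)
Add(110, Mul(Function('d')(-9), 59)) = Add(110, Mul(-12, 59)) = Add(110, -708) = -598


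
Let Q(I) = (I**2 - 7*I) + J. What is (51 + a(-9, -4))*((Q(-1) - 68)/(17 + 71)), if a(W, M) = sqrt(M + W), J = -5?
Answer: -3315/88 - 65*I*sqrt(13)/88 ≈ -37.67 - 2.6632*I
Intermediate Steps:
Q(I) = -5 + I**2 - 7*I (Q(I) = (I**2 - 7*I) - 5 = -5 + I**2 - 7*I)
(51 + a(-9, -4))*((Q(-1) - 68)/(17 + 71)) = (51 + sqrt(-4 - 9))*(((-5 + (-1)**2 - 7*(-1)) - 68)/(17 + 71)) = (51 + sqrt(-13))*(((-5 + 1 + 7) - 68)/88) = (51 + I*sqrt(13))*((3 - 68)*(1/88)) = (51 + I*sqrt(13))*(-65*1/88) = (51 + I*sqrt(13))*(-65/88) = -3315/88 - 65*I*sqrt(13)/88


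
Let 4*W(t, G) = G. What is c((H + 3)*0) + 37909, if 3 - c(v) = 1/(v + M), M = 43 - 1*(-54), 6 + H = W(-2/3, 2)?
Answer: 3677463/97 ≈ 37912.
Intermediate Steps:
W(t, G) = G/4
H = -11/2 (H = -6 + (¼)*2 = -6 + ½ = -11/2 ≈ -5.5000)
M = 97 (M = 43 + 54 = 97)
c(v) = 3 - 1/(97 + v) (c(v) = 3 - 1/(v + 97) = 3 - 1/(97 + v))
c((H + 3)*0) + 37909 = (290 + 3*((-11/2 + 3)*0))/(97 + (-11/2 + 3)*0) + 37909 = (290 + 3*(-5/2*0))/(97 - 5/2*0) + 37909 = (290 + 3*0)/(97 + 0) + 37909 = (290 + 0)/97 + 37909 = (1/97)*290 + 37909 = 290/97 + 37909 = 3677463/97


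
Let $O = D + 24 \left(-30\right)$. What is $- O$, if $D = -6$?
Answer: $726$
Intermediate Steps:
$O = -726$ ($O = -6 + 24 \left(-30\right) = -6 - 720 = -726$)
$- O = \left(-1\right) \left(-726\right) = 726$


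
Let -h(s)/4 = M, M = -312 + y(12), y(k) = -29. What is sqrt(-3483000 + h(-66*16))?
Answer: 2*I*sqrt(870409) ≈ 1865.9*I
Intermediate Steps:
M = -341 (M = -312 - 29 = -341)
h(s) = 1364 (h(s) = -4*(-341) = 1364)
sqrt(-3483000 + h(-66*16)) = sqrt(-3483000 + 1364) = sqrt(-3481636) = 2*I*sqrt(870409)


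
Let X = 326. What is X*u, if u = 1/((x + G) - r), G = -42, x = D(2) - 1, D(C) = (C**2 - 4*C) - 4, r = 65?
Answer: -163/58 ≈ -2.8103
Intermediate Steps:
D(C) = -4 + C**2 - 4*C
x = -9 (x = (-4 + 2**2 - 4*2) - 1 = (-4 + 4 - 8) - 1 = -8 - 1 = -9)
u = -1/116 (u = 1/((-9 - 42) - 1*65) = 1/(-51 - 65) = 1/(-116) = -1/116 ≈ -0.0086207)
X*u = 326*(-1/116) = -163/58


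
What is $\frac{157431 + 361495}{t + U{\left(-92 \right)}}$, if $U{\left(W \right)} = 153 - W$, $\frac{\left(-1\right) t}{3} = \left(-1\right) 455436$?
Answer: $\frac{518926}{1366553} \approx 0.37973$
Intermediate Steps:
$t = 1366308$ ($t = - 3 \left(\left(-1\right) 455436\right) = \left(-3\right) \left(-455436\right) = 1366308$)
$\frac{157431 + 361495}{t + U{\left(-92 \right)}} = \frac{157431 + 361495}{1366308 + \left(153 - -92\right)} = \frac{518926}{1366308 + \left(153 + 92\right)} = \frac{518926}{1366308 + 245} = \frac{518926}{1366553}$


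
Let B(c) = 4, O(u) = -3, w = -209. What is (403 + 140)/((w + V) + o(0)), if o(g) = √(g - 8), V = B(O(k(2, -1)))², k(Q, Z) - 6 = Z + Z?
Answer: -34933/12419 - 362*I*√2/12419 ≈ -2.8129 - 0.041223*I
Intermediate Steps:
k(Q, Z) = 6 + 2*Z (k(Q, Z) = 6 + (Z + Z) = 6 + 2*Z)
V = 16 (V = 4² = 16)
o(g) = √(-8 + g)
(403 + 140)/((w + V) + o(0)) = (403 + 140)/((-209 + 16) + √(-8 + 0)) = 543/(-193 + √(-8)) = 543/(-193 + 2*I*√2)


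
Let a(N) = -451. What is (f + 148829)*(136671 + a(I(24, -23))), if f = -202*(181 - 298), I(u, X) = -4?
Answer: 23492909860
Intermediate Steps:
f = 23634 (f = -202*(-117) = 23634)
(f + 148829)*(136671 + a(I(24, -23))) = (23634 + 148829)*(136671 - 451) = 172463*136220 = 23492909860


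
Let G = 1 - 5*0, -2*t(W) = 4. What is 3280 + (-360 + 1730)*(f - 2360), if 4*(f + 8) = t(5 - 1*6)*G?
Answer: -3241565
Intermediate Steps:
t(W) = -2 (t(W) = -½*4 = -2)
G = 1 (G = 1 + 0 = 1)
f = -17/2 (f = -8 + (-2*1)/4 = -8 + (¼)*(-2) = -8 - ½ = -17/2 ≈ -8.5000)
3280 + (-360 + 1730)*(f - 2360) = 3280 + (-360 + 1730)*(-17/2 - 2360) = 3280 + 1370*(-4737/2) = 3280 - 3244845 = -3241565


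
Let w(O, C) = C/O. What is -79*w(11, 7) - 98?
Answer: -1631/11 ≈ -148.27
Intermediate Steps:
-79*w(11, 7) - 98 = -553/11 - 98 = -1631/11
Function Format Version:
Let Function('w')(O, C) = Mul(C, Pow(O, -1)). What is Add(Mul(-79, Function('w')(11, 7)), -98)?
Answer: Rational(-1631, 11) ≈ -148.27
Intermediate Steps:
Add(Mul(-79, Function('w')(11, 7)), -98) = Add(Mul(-79, Mul(7, Pow(11, -1))), -98) = Add(Mul(-79, Mul(7, Rational(1, 11))), -98) = Add(Mul(-79, Rational(7, 11)), -98) = Add(Rational(-553, 11), -98) = Rational(-1631, 11)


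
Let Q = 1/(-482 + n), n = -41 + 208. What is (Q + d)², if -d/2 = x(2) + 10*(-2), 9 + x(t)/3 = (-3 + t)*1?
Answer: 992187001/99225 ≈ 9999.4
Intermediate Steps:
x(t) = -36 + 3*t (x(t) = -27 + 3*((-3 + t)*1) = -27 + 3*(-3 + t) = -27 + (-9 + 3*t) = -36 + 3*t)
n = 167
Q = -1/315 (Q = 1/(-482 + 167) = 1/(-315) = -1/315 ≈ -0.0031746)
d = 100 (d = -2*((-36 + 3*2) + 10*(-2)) = -2*((-36 + 6) - 20) = -2*(-30 - 20) = -2*(-50) = 100)
(Q + d)² = (-1/315 + 100)² = (31499/315)² = 992187001/99225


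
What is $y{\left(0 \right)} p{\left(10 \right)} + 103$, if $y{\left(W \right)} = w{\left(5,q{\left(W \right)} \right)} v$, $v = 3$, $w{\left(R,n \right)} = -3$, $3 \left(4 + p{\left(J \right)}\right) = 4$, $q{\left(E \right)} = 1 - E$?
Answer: $127$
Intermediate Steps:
$p{\left(J \right)} = - \frac{8}{3}$ ($p{\left(J \right)} = -4 + \frac{1}{3} \cdot 4 = -4 + \frac{4}{3} = - \frac{8}{3}$)
$y{\left(W \right)} = -9$ ($y{\left(W \right)} = \left(-3\right) 3 = -9$)
$y{\left(0 \right)} p{\left(10 \right)} + 103 = \left(-9\right) \left(- \frac{8}{3}\right) + 103 = 24 + 103 = 127$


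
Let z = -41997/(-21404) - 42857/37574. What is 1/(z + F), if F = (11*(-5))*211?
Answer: -402116948/4666236839515 ≈ -8.6176e-5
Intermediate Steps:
F = -11605 (F = -55*211 = -11605)
z = 330342025/402116948 (z = -41997*(-1/21404) - 42857*1/37574 = 41997/21404 - 42857/37574 = 330342025/402116948 ≈ 0.82151)
1/(z + F) = 1/(330342025/402116948 - 11605) = 1/(-4666236839515/402116948) = -402116948/4666236839515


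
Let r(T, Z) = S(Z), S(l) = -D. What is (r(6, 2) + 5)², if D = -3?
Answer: 64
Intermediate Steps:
S(l) = 3 (S(l) = -1*(-3) = 3)
r(T, Z) = 3
(r(6, 2) + 5)² = (3 + 5)² = 8² = 64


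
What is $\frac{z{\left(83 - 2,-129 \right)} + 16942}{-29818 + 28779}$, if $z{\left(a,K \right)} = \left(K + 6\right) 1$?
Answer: $- \frac{16819}{1039} \approx -16.188$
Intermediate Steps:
$z{\left(a,K \right)} = 6 + K$ ($z{\left(a,K \right)} = \left(6 + K\right) 1 = 6 + K$)
$\frac{z{\left(83 - 2,-129 \right)} + 16942}{-29818 + 28779} = \frac{\left(6 - 129\right) + 16942}{-29818 + 28779} = \frac{-123 + 16942}{-1039} = 16819 \left(- \frac{1}{1039}\right) = - \frac{16819}{1039}$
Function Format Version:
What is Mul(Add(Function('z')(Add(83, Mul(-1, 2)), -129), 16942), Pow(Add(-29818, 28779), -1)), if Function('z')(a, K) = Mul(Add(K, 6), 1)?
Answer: Rational(-16819, 1039) ≈ -16.188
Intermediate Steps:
Function('z')(a, K) = Add(6, K) (Function('z')(a, K) = Mul(Add(6, K), 1) = Add(6, K))
Mul(Add(Function('z')(Add(83, Mul(-1, 2)), -129), 16942), Pow(Add(-29818, 28779), -1)) = Mul(Add(Add(6, -129), 16942), Pow(Add(-29818, 28779), -1)) = Mul(Add(-123, 16942), Pow(-1039, -1)) = Mul(16819, Rational(-1, 1039)) = Rational(-16819, 1039)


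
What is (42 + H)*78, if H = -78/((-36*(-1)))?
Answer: 3107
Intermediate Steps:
H = -13/6 (H = -78/36 = -78*1/36 = -13/6 ≈ -2.1667)
(42 + H)*78 = (42 - 13/6)*78 = (239/6)*78 = 3107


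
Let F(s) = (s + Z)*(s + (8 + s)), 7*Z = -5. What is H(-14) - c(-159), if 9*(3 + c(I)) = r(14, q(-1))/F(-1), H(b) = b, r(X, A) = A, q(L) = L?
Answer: -7135/648 ≈ -11.011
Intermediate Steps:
Z = -5/7 (Z = (1/7)*(-5) = -5/7 ≈ -0.71429)
F(s) = (8 + 2*s)*(-5/7 + s) (F(s) = (s - 5/7)*(s + (8 + s)) = (-5/7 + s)*(8 + 2*s) = (8 + 2*s)*(-5/7 + s))
c(I) = -1937/648 (c(I) = -3 + (-1/(-40/7 + 2*(-1)**2 + (46/7)*(-1)))/9 = -3 + (-1/(-40/7 + 2*1 - 46/7))/9 = -3 + (-1/(-40/7 + 2 - 46/7))/9 = -3 + (-1/(-72/7))/9 = -3 + (-1*(-7/72))/9 = -3 + (1/9)*(7/72) = -3 + 7/648 = -1937/648)
H(-14) - c(-159) = -14 - 1*(-1937/648) = -14 + 1937/648 = -7135/648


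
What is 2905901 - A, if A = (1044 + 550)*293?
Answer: 2438859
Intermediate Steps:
A = 467042 (A = 1594*293 = 467042)
2905901 - A = 2905901 - 1*467042 = 2905901 - 467042 = 2438859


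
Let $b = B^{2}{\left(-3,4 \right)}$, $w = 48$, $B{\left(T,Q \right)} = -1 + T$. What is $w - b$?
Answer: $32$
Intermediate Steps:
$b = 16$ ($b = \left(-1 - 3\right)^{2} = \left(-4\right)^{2} = 16$)
$w - b = 48 - 16 = 32$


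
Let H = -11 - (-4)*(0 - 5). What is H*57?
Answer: -1767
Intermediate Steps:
H = -31 (H = -11 - (-4)*(-5) = -11 - 1*20 = -11 - 20 = -31)
H*57 = -31*57 = -1767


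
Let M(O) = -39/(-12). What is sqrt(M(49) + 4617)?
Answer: sqrt(18481)/2 ≈ 67.972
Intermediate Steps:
M(O) = 13/4 (M(O) = -39*(-1/12) = 13/4)
sqrt(M(49) + 4617) = sqrt(13/4 + 4617) = sqrt(18481/4) = sqrt(18481)/2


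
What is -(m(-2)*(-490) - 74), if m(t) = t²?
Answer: 2034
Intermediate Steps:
-(m(-2)*(-490) - 74) = -((-2)²*(-490) - 74) = -(4*(-490) - 74) = -(-1960 - 74) = -1*(-2034) = 2034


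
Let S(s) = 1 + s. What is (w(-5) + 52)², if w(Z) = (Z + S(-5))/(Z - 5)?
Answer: 279841/100 ≈ 2798.4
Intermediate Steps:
w(Z) = (-4 + Z)/(-5 + Z) (w(Z) = (Z + (1 - 5))/(Z - 5) = (Z - 4)/(-5 + Z) = (-4 + Z)/(-5 + Z))
(w(-5) + 52)² = ((-4 - 5)/(-5 - 5) + 52)² = (-9/(-10) + 52)² = (-⅒*(-9) + 52)² = (9/10 + 52)² = (529/10)² = 279841/100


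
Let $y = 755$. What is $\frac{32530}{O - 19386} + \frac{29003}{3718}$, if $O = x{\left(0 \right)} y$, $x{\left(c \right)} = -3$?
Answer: $\frac{38999801}{6192186} \approx 6.2982$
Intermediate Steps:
$O = -2265$ ($O = \left(-3\right) 755 = -2265$)
$\frac{32530}{O - 19386} + \frac{29003}{3718} = \frac{32530}{-2265 - 19386} + \frac{29003}{3718} = \frac{32530}{-21651} + 29003 \cdot \frac{1}{3718} = 32530 \left(- \frac{1}{21651}\right) + \frac{2231}{286} = - \frac{32530}{21651} + \frac{2231}{286} = \frac{38999801}{6192186}$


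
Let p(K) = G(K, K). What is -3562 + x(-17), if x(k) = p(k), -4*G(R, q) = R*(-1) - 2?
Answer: -14263/4 ≈ -3565.8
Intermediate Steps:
G(R, q) = ½ + R/4 (G(R, q) = -(R*(-1) - 2)/4 = -(-R - 2)/4 = -(-2 - R)/4 = ½ + R/4)
p(K) = ½ + K/4
x(k) = ½ + k/4
-3562 + x(-17) = -3562 + (½ + (¼)*(-17)) = -3562 + (½ - 17/4) = -3562 - 15/4 = -14263/4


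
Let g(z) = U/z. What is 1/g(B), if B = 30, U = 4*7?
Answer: 15/14 ≈ 1.0714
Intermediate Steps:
U = 28
g(z) = 28/z
1/g(B) = 1/(28/30) = 1/(28*(1/30)) = 1/(14/15) = 15/14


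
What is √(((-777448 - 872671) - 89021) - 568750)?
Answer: I*√2307890 ≈ 1519.2*I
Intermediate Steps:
√(((-777448 - 872671) - 89021) - 568750) = √((-1650119 - 89021) - 568750) = √(-1739140 - 568750) = √(-2307890) = I*√2307890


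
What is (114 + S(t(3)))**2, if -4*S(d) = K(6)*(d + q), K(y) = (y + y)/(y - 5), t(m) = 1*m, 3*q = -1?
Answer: 11236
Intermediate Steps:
q = -1/3 (q = (1/3)*(-1) = -1/3 ≈ -0.33333)
t(m) = m
K(y) = 2*y/(-5 + y) (K(y) = (2*y)/(-5 + y) = 2*y/(-5 + y))
S(d) = 1 - 3*d (S(d) = -2*6/(-5 + 6)*(d - 1/3)/4 = -2*6/1*(-1/3 + d)/4 = -2*6*1*(-1/3 + d)/4 = -3*(-1/3 + d) = -(-4 + 12*d)/4 = 1 - 3*d)
(114 + S(t(3)))**2 = (114 + (1 - 3*3))**2 = (114 + (1 - 9))**2 = (114 - 8)**2 = 106**2 = 11236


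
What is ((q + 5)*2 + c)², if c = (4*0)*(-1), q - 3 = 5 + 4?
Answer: 1156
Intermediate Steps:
q = 12 (q = 3 + (5 + 4) = 3 + 9 = 12)
c = 0 (c = 0*(-1) = 0)
((q + 5)*2 + c)² = ((12 + 5)*2 + 0)² = (17*2 + 0)² = (34 + 0)² = 34² = 1156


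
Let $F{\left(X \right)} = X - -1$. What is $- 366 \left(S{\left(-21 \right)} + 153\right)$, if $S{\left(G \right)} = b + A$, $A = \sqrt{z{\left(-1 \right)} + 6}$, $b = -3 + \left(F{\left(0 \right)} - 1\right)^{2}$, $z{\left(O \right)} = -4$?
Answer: $-54900 - 366 \sqrt{2} \approx -55418.0$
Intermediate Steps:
$F{\left(X \right)} = 1 + X$ ($F{\left(X \right)} = X + 1 = 1 + X$)
$b = -3$ ($b = -3 + \left(\left(1 + 0\right) - 1\right)^{2} = -3 + \left(1 - 1\right)^{2} = -3 + 0^{2} = -3 + 0 = -3$)
$A = \sqrt{2}$ ($A = \sqrt{-4 + 6} = \sqrt{2} \approx 1.4142$)
$S{\left(G \right)} = -3 + \sqrt{2}$
$- 366 \left(S{\left(-21 \right)} + 153\right) = - 366 \left(\left(-3 + \sqrt{2}\right) + 153\right) = - 366 \left(150 + \sqrt{2}\right) = -54900 - 366 \sqrt{2}$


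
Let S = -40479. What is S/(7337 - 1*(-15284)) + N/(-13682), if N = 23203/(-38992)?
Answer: -21594557897513/12068044353824 ≈ -1.7894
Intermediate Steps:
N = -23203/38992 (N = 23203*(-1/38992) = -23203/38992 ≈ -0.59507)
S/(7337 - 1*(-15284)) + N/(-13682) = -40479/(7337 - 1*(-15284)) - 23203/38992/(-13682) = -40479/(7337 + 15284) - 23203/38992*(-1/13682) = -40479/22621 + 23203/533488544 = -21594557897513/12068044353824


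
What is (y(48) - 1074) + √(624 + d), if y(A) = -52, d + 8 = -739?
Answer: -1126 + I*√123 ≈ -1126.0 + 11.091*I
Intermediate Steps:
d = -747 (d = -8 - 739 = -747)
(y(48) - 1074) + √(624 + d) = (-52 - 1074) + √(624 - 747) = -1126 + √(-123) = -1126 + I*√123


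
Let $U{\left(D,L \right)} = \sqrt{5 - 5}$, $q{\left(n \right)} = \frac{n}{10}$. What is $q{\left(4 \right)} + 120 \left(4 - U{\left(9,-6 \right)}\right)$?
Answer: $\frac{2402}{5} \approx 480.4$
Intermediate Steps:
$q{\left(n \right)} = \frac{n}{10}$ ($q{\left(n \right)} = n \frac{1}{10} = \frac{n}{10}$)
$U{\left(D,L \right)} = 0$ ($U{\left(D,L \right)} = \sqrt{0} = 0$)
$q{\left(4 \right)} + 120 \left(4 - U{\left(9,-6 \right)}\right) = \frac{1}{10} \cdot 4 + 120 \left(4 - 0\right) = \frac{2}{5} + 120 \left(4 + 0\right) = \frac{2}{5} + 120 \cdot 4 = \frac{2}{5} + 480 = \frac{2402}{5}$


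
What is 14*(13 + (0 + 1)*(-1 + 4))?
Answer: 224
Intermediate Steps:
14*(13 + (0 + 1)*(-1 + 4)) = 14*(13 + 1*3) = 14*(13 + 3) = 14*16 = 224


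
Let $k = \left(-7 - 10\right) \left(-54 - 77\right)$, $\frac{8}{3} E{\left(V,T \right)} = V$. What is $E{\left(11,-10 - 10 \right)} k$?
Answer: $\frac{73491}{8} \approx 9186.4$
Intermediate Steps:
$E{\left(V,T \right)} = \frac{3 V}{8}$
$k = 2227$ ($k = \left(-17\right) \left(-131\right) = 2227$)
$E{\left(11,-10 - 10 \right)} k = \frac{3}{8} \cdot 11 \cdot 2227 = \frac{33}{8} \cdot 2227 = \frac{73491}{8}$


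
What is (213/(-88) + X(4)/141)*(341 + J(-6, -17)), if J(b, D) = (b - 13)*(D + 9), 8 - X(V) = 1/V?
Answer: -14470043/12408 ≈ -1166.2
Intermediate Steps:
X(V) = 8 - 1/V
J(b, D) = (-13 + b)*(9 + D)
(213/(-88) + X(4)/141)*(341 + J(-6, -17)) = (213/(-88) + (8 - 1/4)/141)*(341 + (-117 - 13*(-17) + 9*(-6) - 17*(-6))) = (213*(-1/88) + (8 - 1*¼)*(1/141))*(341 + (-117 + 221 - 54 + 102)) = (-213/88 + (8 - ¼)*(1/141))*(341 + 152) = (-213/88 + (31/4)*(1/141))*493 = (-213/88 + 31/564)*493 = -29351/12408*493 = -14470043/12408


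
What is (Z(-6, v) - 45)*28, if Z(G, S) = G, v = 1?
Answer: -1428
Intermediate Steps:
(Z(-6, v) - 45)*28 = (-6 - 45)*28 = -51*28 = -1428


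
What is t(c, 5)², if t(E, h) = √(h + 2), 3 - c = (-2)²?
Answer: 7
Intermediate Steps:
c = -1 (c = 3 - 1*(-2)² = 3 - 1*4 = 3 - 4 = -1)
t(E, h) = √(2 + h)
t(c, 5)² = (√(2 + 5))² = (√7)² = 7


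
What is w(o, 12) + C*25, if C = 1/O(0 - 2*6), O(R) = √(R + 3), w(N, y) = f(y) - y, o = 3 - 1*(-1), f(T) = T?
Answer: -25*I/3 ≈ -8.3333*I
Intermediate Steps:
o = 4 (o = 3 + 1 = 4)
w(N, y) = 0 (w(N, y) = y - y = 0)
O(R) = √(3 + R)
C = -I/3 (C = 1/(√(3 + (0 - 2*6))) = 1/(√(3 + (0 - 12))) = 1/(√(3 - 12)) = 1/(√(-9)) = 1/(3*I) = -I/3 ≈ -0.33333*I)
w(o, 12) + C*25 = 0 - I/3*25 = 0 - 25*I/3 = -25*I/3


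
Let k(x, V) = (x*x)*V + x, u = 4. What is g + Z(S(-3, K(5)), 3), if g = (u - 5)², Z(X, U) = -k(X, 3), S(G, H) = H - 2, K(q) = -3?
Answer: -69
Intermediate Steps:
k(x, V) = x + V*x² (k(x, V) = x²*V + x = V*x² + x = x + V*x²)
S(G, H) = -2 + H
Z(X, U) = -X*(1 + 3*X)
g = 1 (g = (4 - 5)² = (-1)² = 1)
g + Z(S(-3, K(5)), 3) = 1 - (-2 - 3)*(1 + 3*(-2 - 3)) = 1 - 1*(-5)*(1 + 3*(-5)) = 1 - 1*(-5)*(1 - 15) = 1 - 1*(-5)*(-14) = 1 - 70 = -69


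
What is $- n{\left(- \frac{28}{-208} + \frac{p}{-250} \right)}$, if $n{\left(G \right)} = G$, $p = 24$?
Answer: $- \frac{251}{6500} \approx -0.038615$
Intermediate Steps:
$- n{\left(- \frac{28}{-208} + \frac{p}{-250} \right)} = - (- \frac{28}{-208} + \frac{24}{-250}) = - (\left(-28\right) \left(- \frac{1}{208}\right) + 24 \left(- \frac{1}{250}\right)) = - (\frac{7}{52} - \frac{12}{125}) = \left(-1\right) \frac{251}{6500} = - \frac{251}{6500}$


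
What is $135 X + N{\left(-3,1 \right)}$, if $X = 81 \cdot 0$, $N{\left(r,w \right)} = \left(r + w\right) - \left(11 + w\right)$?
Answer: $-14$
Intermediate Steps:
$N{\left(r,w \right)} = -11 + r$
$X = 0$
$135 X + N{\left(-3,1 \right)} = 135 \cdot 0 - 14 = 0 - 14 = -14$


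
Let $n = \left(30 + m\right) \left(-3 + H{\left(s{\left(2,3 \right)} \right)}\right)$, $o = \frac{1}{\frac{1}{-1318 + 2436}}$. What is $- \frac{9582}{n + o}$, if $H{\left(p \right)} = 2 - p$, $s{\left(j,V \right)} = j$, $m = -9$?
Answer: $- \frac{9582}{1055} \approx -9.0825$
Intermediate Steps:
$o = 1118$ ($o = \frac{1}{\frac{1}{1118}} = 1118$)
$n = -63$ ($n = \left(30 - 9\right) \left(-3 + \left(2 - 2\right)\right) = 21 \left(-3 + \left(2 - 2\right)\right) = 21 \left(-3 + 0\right) = 21 \left(-3\right) = -63$)
$- \frac{9582}{n + o} = - \frac{9582}{-63 + 1118} = - \frac{9582}{1055}$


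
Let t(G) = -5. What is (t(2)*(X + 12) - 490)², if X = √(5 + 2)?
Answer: 302675 + 5500*√7 ≈ 3.1723e+5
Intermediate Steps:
X = √7 ≈ 2.6458
(t(2)*(X + 12) - 490)² = (-5*(√7 + 12) - 490)² = (-5*(12 + √7) - 490)² = ((-60 - 5*√7) - 490)² = (-550 - 5*√7)²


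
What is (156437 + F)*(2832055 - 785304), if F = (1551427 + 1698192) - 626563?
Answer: 5688930077243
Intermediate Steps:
F = 2623056 (F = 3249619 - 626563 = 2623056)
(156437 + F)*(2832055 - 785304) = (156437 + 2623056)*(2832055 - 785304) = 2779493*2046751 = 5688930077243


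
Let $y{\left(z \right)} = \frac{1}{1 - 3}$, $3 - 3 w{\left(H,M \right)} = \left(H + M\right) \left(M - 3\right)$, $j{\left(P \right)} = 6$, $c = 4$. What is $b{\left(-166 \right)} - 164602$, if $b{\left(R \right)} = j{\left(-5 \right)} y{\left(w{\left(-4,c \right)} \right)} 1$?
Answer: $-164605$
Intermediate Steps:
$w{\left(H,M \right)} = 1 - \frac{\left(-3 + M\right) \left(H + M\right)}{3}$ ($w{\left(H,M \right)} = 1 - \frac{\left(H + M\right) \left(M - 3\right)}{3} = 1 - \frac{\left(H + M\right) \left(-3 + M\right)}{3} = 1 - \frac{\left(-3 + M\right) \left(H + M\right)}{3}$)
$y{\left(z \right)} = - \frac{1}{2}$ ($y{\left(z \right)} = \frac{1}{-2} = - \frac{1}{2}$)
$b{\left(R \right)} = -3$ ($b{\left(R \right)} = 6 \left(- \frac{1}{2}\right) 1 = \left(-3\right) 1 = -3$)
$b{\left(-166 \right)} - 164602 = -3 - 164602 = -164605$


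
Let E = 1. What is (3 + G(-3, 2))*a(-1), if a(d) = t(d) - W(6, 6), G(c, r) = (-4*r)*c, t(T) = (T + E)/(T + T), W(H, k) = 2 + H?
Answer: -216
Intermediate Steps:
t(T) = (1 + T)/(2*T) (t(T) = (T + 1)/(T + T) = (1 + T)/((2*T)) = (1 + T)*(1/(2*T)) = (1 + T)/(2*T))
G(c, r) = -4*c*r
a(d) = -8 + (1 + d)/(2*d) (a(d) = (1 + d)/(2*d) - (2 + 6) = (1 + d)/(2*d) - 1*8 = (1 + d)/(2*d) - 8 = -8 + (1 + d)/(2*d))
(3 + G(-3, 2))*a(-1) = (3 - 4*(-3)*2)*((1/2)*(1 - 15*(-1))/(-1)) = (3 + 24)*((1/2)*(-1)*(1 + 15)) = 27*((1/2)*(-1)*16) = 27*(-8) = -216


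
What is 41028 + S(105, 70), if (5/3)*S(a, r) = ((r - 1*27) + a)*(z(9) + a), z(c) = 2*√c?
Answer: 254424/5 ≈ 50885.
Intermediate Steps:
S(a, r) = 3*(6 + a)*(-27 + a + r)/5 (S(a, r) = 3*(((r - 1*27) + a)*(2*√9 + a))/5 = 3*(((r - 27) + a)*(2*3 + a))/5 = 3*(((-27 + r) + a)*(6 + a))/5 = 3*((-27 + a + r)*(6 + a))/5 = 3*((6 + a)*(-27 + a + r))/5 = 3*(6 + a)*(-27 + a + r)/5)
41028 + S(105, 70) = 41028 + (-486/5 - 63/5*105 + (⅗)*105² + (18/5)*70 + (⅗)*105*70) = 41028 + (-486/5 - 1323 + (⅗)*11025 + 252 + 4410) = 41028 + (-486/5 - 1323 + 6615 + 252 + 4410) = 41028 + 49284/5 = 254424/5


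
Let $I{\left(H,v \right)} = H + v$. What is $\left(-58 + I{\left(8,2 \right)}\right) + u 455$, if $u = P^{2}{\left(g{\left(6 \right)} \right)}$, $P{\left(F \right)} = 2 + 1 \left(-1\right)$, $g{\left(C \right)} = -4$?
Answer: $407$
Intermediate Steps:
$P{\left(F \right)} = 1$ ($P{\left(F \right)} = 2 - 1 = 1$)
$u = 1$ ($u = 1^{2} = 1$)
$\left(-58 + I{\left(8,2 \right)}\right) + u 455 = \left(-58 + \left(8 + 2\right)\right) + 1 \cdot 455 = \left(-58 + 10\right) + 455 = -48 + 455 = 407$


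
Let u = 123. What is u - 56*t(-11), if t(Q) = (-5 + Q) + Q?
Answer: 1635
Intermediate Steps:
t(Q) = -5 + 2*Q
u - 56*t(-11) = 123 - 56*(-5 + 2*(-11)) = 123 - 56*(-5 - 22) = 123 - 56*(-27) = 123 + 1512 = 1635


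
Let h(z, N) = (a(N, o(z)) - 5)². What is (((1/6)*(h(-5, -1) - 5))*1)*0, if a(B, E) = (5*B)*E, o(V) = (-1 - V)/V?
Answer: 0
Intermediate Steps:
o(V) = (-1 - V)/V
a(B, E) = 5*B*E
h(z, N) = (-5 + 5*N*(-1 - z)/z)² (h(z, N) = (5*N*((-1 - z)/z) - 5)² = (5*N*(-1 - z)/z - 5)² = (-5 + 5*N*(-1 - z)/z)²)
(((1/6)*(h(-5, -1) - 5))*1)*0 = (((1/6)*(25*(-5 - (1 - 5))²/(-5)² - 5))*1)*0 = (((1*(⅙))*(25*(1/25)*(-5 - 1*(-4))² - 5))*1)*0 = (((25*(1/25)*(-5 + 4)² - 5)/6)*1)*0 = (((25*(1/25)*(-1)² - 5)/6)*1)*0 = (((25*(1/25)*1 - 5)/6)*1)*0 = (((1 - 5)/6)*1)*0 = (((⅙)*(-4))*1)*0 = -⅔*1*0 = -⅔*0 = 0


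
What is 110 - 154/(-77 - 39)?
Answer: 6457/58 ≈ 111.33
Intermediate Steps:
110 - 154/(-77 - 39) = 110 - 154/(-116) = 110 - 154*(-1/116) = 110 + 77/58 = 6457/58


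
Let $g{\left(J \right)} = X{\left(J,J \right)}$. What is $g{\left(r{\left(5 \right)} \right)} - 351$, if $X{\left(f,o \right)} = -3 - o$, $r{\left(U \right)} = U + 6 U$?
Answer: $-389$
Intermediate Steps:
$r{\left(U \right)} = 7 U$
$g{\left(J \right)} = -3 - J$
$g{\left(r{\left(5 \right)} \right)} - 351 = \left(-3 - 7 \cdot 5\right) - 351 = \left(-3 - 35\right) - 351 = -38 - 351 = -389$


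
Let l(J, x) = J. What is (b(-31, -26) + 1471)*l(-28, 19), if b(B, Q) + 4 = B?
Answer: -40208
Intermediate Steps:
b(B, Q) = -4 + B
(b(-31, -26) + 1471)*l(-28, 19) = ((-4 - 31) + 1471)*(-28) = (-35 + 1471)*(-28) = 1436*(-28) = -40208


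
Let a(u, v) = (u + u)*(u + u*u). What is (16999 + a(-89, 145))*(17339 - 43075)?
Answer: 35440968392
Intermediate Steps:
a(u, v) = 2*u*(u + u²) (a(u, v) = (2*u)*(u + u²) = 2*u*(u + u²))
(16999 + a(-89, 145))*(17339 - 43075) = (16999 + 2*(-89)²*(1 - 89))*(17339 - 43075) = (16999 + 2*7921*(-88))*(-25736) = (16999 - 1394096)*(-25736) = -1377097*(-25736) = 35440968392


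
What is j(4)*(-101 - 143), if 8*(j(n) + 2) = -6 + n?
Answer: 549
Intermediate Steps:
j(n) = -11/4 + n/8 (j(n) = -2 + (-6 + n)/8 = -2 + (-3/4 + n/8) = -11/4 + n/8)
j(4)*(-101 - 143) = (-11/4 + (1/8)*4)*(-101 - 143) = (-11/4 + 1/2)*(-244) = -9/4*(-244) = 549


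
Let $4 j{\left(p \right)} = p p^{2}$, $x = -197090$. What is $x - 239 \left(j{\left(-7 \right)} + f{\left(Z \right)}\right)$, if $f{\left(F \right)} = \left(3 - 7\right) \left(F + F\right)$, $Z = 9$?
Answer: $- \frac{637551}{4} \approx -1.5939 \cdot 10^{5}$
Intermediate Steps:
$f{\left(F \right)} = - 8 F$ ($f{\left(F \right)} = - 4 \cdot 2 F = - 8 F$)
$j{\left(p \right)} = \frac{p^{3}}{4}$ ($j{\left(p \right)} = \frac{p p^{2}}{4} = \frac{p^{3}}{4}$)
$x - 239 \left(j{\left(-7 \right)} + f{\left(Z \right)}\right) = -197090 - 239 \left(\frac{\left(-7\right)^{3}}{4} - 72\right) = -197090 - 239 \left(\frac{1}{4} \left(-343\right) - 72\right) = -197090 - 239 \left(- \frac{343}{4} - 72\right) = -197090 - 239 \left(- \frac{631}{4}\right) = -197090 - - \frac{150809}{4} = -197090 + \frac{150809}{4} = - \frac{637551}{4}$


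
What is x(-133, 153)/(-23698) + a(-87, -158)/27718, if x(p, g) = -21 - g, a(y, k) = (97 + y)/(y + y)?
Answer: 209738297/28573460634 ≈ 0.0073403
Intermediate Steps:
a(y, k) = (97 + y)/(2*y) (a(y, k) = (97 + y)/((2*y)) = (97 + y)*(1/(2*y)) = (97 + y)/(2*y))
x(-133, 153)/(-23698) + a(-87, -158)/27718 = (-21 - 1*153)/(-23698) + ((½)*(97 - 87)/(-87))/27718 = (-21 - 153)*(-1/23698) + ((½)*(-1/87)*10)*(1/27718) = -174*(-1/23698) - 5/87*1/27718 = 87/11849 - 5/2411466 = 209738297/28573460634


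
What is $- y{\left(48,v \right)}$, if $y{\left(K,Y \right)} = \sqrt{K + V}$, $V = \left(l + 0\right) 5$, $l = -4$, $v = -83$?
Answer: $- 2 \sqrt{7} \approx -5.2915$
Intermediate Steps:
$V = -20$ ($V = \left(-4 + 0\right) 5 = \left(-4\right) 5 = -20$)
$y{\left(K,Y \right)} = \sqrt{-20 + K}$ ($y{\left(K,Y \right)} = \sqrt{K - 20} = \sqrt{-20 + K}$)
$- y{\left(48,v \right)} = - \sqrt{-20 + 48} = - \sqrt{28} = - 2 \sqrt{7}$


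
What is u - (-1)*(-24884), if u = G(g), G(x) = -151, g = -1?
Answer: -25035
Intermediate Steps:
u = -151
u - (-1)*(-24884) = -151 - (-1)*(-24884) = -151 - 1*24884 = -151 - 24884 = -25035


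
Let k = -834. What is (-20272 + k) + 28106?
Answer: 7000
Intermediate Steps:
(-20272 + k) + 28106 = (-20272 - 834) + 28106 = -21106 + 28106 = 7000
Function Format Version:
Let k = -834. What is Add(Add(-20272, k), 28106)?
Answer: 7000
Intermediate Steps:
Add(Add(-20272, k), 28106) = Add(Add(-20272, -834), 28106) = Add(-21106, 28106) = 7000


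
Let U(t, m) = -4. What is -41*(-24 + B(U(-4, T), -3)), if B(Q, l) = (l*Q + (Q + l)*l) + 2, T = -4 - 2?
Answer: -451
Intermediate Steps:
T = -6
B(Q, l) = 2 + Q*l + l*(Q + l) (B(Q, l) = (Q*l + l*(Q + l)) + 2 = 2 + Q*l + l*(Q + l))
-41*(-24 + B(U(-4, T), -3)) = -41*(-24 + (2 + (-3)**2 + 2*(-4)*(-3))) = -41*(-24 + (2 + 9 + 24)) = -41*(-24 + 35) = -41*11 = -451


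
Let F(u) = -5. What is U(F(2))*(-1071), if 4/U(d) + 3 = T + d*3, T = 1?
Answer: 252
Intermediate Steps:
U(d) = 4/(-2 + 3*d) (U(d) = 4/(-3 + (1 + d*3)) = 4/(-3 + (1 + 3*d)) = 4/(-2 + 3*d))
U(F(2))*(-1071) = (4/(-2 + 3*(-5)))*(-1071) = (4/(-2 - 15))*(-1071) = (4/(-17))*(-1071) = (4*(-1/17))*(-1071) = -4/17*(-1071) = 252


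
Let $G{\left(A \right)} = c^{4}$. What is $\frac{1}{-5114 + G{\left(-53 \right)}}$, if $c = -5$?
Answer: $- \frac{1}{4489} \approx -0.00022277$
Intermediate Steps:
$G{\left(A \right)} = 625$ ($G{\left(A \right)} = \left(-5\right)^{4} = 625$)
$\frac{1}{-5114 + G{\left(-53 \right)}} = \frac{1}{-5114 + 625} = \frac{1}{-4489} = - \frac{1}{4489}$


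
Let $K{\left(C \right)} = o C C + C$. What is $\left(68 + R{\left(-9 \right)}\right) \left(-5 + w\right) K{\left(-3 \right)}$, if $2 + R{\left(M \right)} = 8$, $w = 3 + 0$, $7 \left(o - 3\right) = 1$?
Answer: $- \frac{26196}{7} \approx -3742.3$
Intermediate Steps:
$o = \frac{22}{7}$ ($o = 3 + \frac{1}{7} \cdot 1 = 3 + \frac{1}{7} = \frac{22}{7} \approx 3.1429$)
$w = 3$
$R{\left(M \right)} = 6$ ($R{\left(M \right)} = -2 + 8 = 6$)
$K{\left(C \right)} = C + \frac{22 C^{2}}{7}$ ($K{\left(C \right)} = \frac{22 C}{7} C + C = \frac{22 C^{2}}{7} + C = C + \frac{22 C^{2}}{7}$)
$\left(68 + R{\left(-9 \right)}\right) \left(-5 + w\right) K{\left(-3 \right)} = \left(68 + 6\right) \left(-5 + 3\right) \frac{1}{7} \left(-3\right) \left(7 + 22 \left(-3\right)\right) = 74 \left(- 2 \cdot \frac{1}{7} \left(-3\right) \left(7 - 66\right)\right) = 74 \left(- 2 \cdot \frac{1}{7} \left(-3\right) \left(-59\right)\right) = 74 \left(\left(-2\right) \frac{177}{7}\right) = 74 \left(- \frac{354}{7}\right) = - \frac{26196}{7}$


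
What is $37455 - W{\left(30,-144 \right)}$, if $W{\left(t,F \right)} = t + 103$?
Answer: $37322$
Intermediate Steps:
$W{\left(t,F \right)} = 103 + t$
$37455 - W{\left(30,-144 \right)} = 37455 - \left(103 + 30\right) = 37455 - 133 = 37322$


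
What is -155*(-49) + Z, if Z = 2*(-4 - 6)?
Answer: 7575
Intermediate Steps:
Z = -20 (Z = 2*(-10) = -20)
-155*(-49) + Z = -155*(-49) - 20 = 7595 - 20 = 7575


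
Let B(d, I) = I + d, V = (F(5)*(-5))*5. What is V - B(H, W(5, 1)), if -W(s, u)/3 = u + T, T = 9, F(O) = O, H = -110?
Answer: 15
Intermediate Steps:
V = -125 (V = (5*(-5))*5 = -25*5 = -125)
W(s, u) = -27 - 3*u (W(s, u) = -3*(u + 9) = -3*(9 + u) = -27 - 3*u)
V - B(H, W(5, 1)) = -125 - ((-27 - 3*1) - 110) = -125 - ((-27 - 3) - 110) = -125 - (-30 - 110) = -125 - 1*(-140) = -125 + 140 = 15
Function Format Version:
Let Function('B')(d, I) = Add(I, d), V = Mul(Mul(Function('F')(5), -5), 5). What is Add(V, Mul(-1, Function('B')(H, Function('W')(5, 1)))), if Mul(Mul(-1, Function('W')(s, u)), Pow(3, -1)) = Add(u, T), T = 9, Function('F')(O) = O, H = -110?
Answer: 15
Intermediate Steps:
V = -125 (V = Mul(Mul(5, -5), 5) = Mul(-25, 5) = -125)
Function('W')(s, u) = Add(-27, Mul(-3, u)) (Function('W')(s, u) = Mul(-3, Add(u, 9)) = Mul(-3, Add(9, u)) = Add(-27, Mul(-3, u)))
Add(V, Mul(-1, Function('B')(H, Function('W')(5, 1)))) = Add(-125, Mul(-1, Add(Add(-27, Mul(-3, 1)), -110))) = Add(-125, Mul(-1, Add(Add(-27, -3), -110))) = Add(-125, Mul(-1, Add(-30, -110))) = Add(-125, Mul(-1, -140)) = Add(-125, 140) = 15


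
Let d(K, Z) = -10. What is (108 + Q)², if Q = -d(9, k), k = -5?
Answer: 13924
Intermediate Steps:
Q = 10 (Q = -1*(-10) = 10)
(108 + Q)² = (108 + 10)² = 118² = 13924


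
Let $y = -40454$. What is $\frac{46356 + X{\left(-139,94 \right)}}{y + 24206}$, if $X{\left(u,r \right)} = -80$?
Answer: $- \frac{11569}{4062} \approx -2.8481$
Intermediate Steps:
$\frac{46356 + X{\left(-139,94 \right)}}{y + 24206} = \frac{46356 - 80}{-40454 + 24206} = \frac{46276}{-16248} = 46276 \left(- \frac{1}{16248}\right) = - \frac{11569}{4062}$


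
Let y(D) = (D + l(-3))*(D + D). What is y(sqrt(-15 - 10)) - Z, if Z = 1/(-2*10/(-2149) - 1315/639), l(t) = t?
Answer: -139284539/2813155 - 30*I ≈ -49.512 - 30.0*I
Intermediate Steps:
y(D) = 2*D*(-3 + D) (y(D) = (D - 3)*(D + D) = (-3 + D)*(2*D) = 2*D*(-3 + D))
Z = -1373211/2813155 (Z = 1/(-20*(-1/2149) - 1315*1/639) = 1/(20/2149 - 1315/639) = 1/(-2813155/1373211) = -1373211/2813155 ≈ -0.48814)
y(sqrt(-15 - 10)) - Z = 2*sqrt(-15 - 10)*(-3 + sqrt(-15 - 10)) - 1*(-1373211/2813155) = 2*sqrt(-25)*(-3 + sqrt(-25)) + 1373211/2813155 = 2*(5*I)*(-3 + 5*I) + 1373211/2813155 = 10*I*(-3 + 5*I) + 1373211/2813155 = 1373211/2813155 + 10*I*(-3 + 5*I)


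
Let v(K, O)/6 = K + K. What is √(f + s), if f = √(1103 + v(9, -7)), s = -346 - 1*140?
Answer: √(-486 + √1211) ≈ 21.241*I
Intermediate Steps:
v(K, O) = 12*K (v(K, O) = 6*(K + K) = 6*(2*K) = 12*K)
s = -486 (s = -346 - 140 = -486)
f = √1211 (f = √(1103 + 12*9) = √(1103 + 108) = √1211 ≈ 34.799)
√(f + s) = √(√1211 - 486) = √(-486 + √1211)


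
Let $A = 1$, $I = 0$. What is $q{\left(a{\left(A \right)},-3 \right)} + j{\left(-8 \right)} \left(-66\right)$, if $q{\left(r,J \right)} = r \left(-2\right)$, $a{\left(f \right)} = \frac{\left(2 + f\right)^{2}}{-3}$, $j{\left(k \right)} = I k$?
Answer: $6$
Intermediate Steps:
$j{\left(k \right)} = 0$ ($j{\left(k \right)} = 0 k = 0$)
$a{\left(f \right)} = - \frac{\left(2 + f\right)^{2}}{3}$ ($a{\left(f \right)} = \left(2 + f\right)^{2} \left(- \frac{1}{3}\right) = - \frac{\left(2 + f\right)^{2}}{3}$)
$q{\left(r,J \right)} = - 2 r$
$q{\left(a{\left(A \right)},-3 \right)} + j{\left(-8 \right)} \left(-66\right) = - 2 \left(- \frac{\left(2 + 1\right)^{2}}{3}\right) + 0 \left(-66\right) = - 2 \left(- \frac{3^{2}}{3}\right) + 0 = - 2 \left(\left(- \frac{1}{3}\right) 9\right) + 0 = \left(-2\right) \left(-3\right) + 0 = 6 + 0 = 6$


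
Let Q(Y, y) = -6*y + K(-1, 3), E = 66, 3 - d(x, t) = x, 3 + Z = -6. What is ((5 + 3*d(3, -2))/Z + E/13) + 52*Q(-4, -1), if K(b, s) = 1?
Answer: 43117/117 ≈ 368.52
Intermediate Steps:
Z = -9 (Z = -3 - 6 = -9)
d(x, t) = 3 - x
Q(Y, y) = 1 - 6*y (Q(Y, y) = -6*y + 1 = 1 - 6*y)
((5 + 3*d(3, -2))/Z + E/13) + 52*Q(-4, -1) = ((5 + 3*(3 - 1*3))/(-9) + 66/13) + 52*(1 - 6*(-1)) = ((5 + 3*(3 - 3))*(-⅑) + 66*(1/13)) + 52*(1 + 6) = ((5 + 3*0)*(-⅑) + 66/13) + 52*7 = ((5 + 0)*(-⅑) + 66/13) + 364 = (5*(-⅑) + 66/13) + 364 = (-5/9 + 66/13) + 364 = 529/117 + 364 = 43117/117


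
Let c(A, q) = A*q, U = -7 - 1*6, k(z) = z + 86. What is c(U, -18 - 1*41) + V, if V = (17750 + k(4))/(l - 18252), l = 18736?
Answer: 97267/121 ≈ 803.86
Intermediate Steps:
k(z) = 86 + z
U = -13 (U = -7 - 6 = -13)
V = 4460/121 (V = (17750 + (86 + 4))/(18736 - 18252) = (17750 + 90)/484 = 17840*(1/484) = 4460/121 ≈ 36.859)
c(U, -18 - 1*41) + V = -13*(-18 - 1*41) + 4460/121 = -13*(-18 - 41) + 4460/121 = -13*(-59) + 4460/121 = 767 + 4460/121 = 97267/121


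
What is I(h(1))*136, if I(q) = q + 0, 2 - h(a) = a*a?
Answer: 136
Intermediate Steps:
h(a) = 2 - a**2 (h(a) = 2 - a*a = 2 - a**2)
I(q) = q
I(h(1))*136 = (2 - 1*1**2)*136 = (2 - 1*1)*136 = (2 - 1)*136 = 1*136 = 136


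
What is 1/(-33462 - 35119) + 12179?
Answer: 835247998/68581 ≈ 12179.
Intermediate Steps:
1/(-33462 - 35119) + 12179 = 1/(-68581) + 12179 = -1/68581 + 12179 = 835247998/68581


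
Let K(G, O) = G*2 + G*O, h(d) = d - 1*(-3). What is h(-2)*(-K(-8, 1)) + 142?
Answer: 166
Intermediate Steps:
h(d) = 3 + d (h(d) = d + 3 = 3 + d)
K(G, O) = 2*G + G*O
h(-2)*(-K(-8, 1)) + 142 = (3 - 2)*(-(-8)*(2 + 1)) + 142 = 1*(-(-8)*3) + 142 = 1*(-1*(-24)) + 142 = 1*24 + 142 = 24 + 142 = 166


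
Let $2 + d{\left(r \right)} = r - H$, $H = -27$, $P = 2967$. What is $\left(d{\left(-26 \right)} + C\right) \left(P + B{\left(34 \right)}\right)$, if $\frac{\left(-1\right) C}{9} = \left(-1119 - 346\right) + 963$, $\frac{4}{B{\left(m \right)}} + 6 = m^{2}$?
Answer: $\frac{7706123959}{575} \approx 1.3402 \cdot 10^{7}$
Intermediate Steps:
$d{\left(r \right)} = 25 + r$ ($d{\left(r \right)} = -2 + \left(r - -27\right) = -2 + \left(r + 27\right) = -2 + \left(27 + r\right) = 25 + r$)
$B{\left(m \right)} = \frac{4}{-6 + m^{2}}$
$C = 4518$ ($C = - 9 \left(\left(-1119 - 346\right) + 963\right) = - 9 \left(-1465 + 963\right) = \left(-9\right) \left(-502\right) = 4518$)
$\left(d{\left(-26 \right)} + C\right) \left(P + B{\left(34 \right)}\right) = \left(\left(25 - 26\right) + 4518\right) \left(2967 + \frac{4}{-6 + 34^{2}}\right) = \left(-1 + 4518\right) \left(2967 + \frac{4}{-6 + 1156}\right) = 4517 \left(2967 + \frac{4}{1150}\right) = 4517 \left(2967 + 4 \cdot \frac{1}{1150}\right) = 4517 \left(2967 + \frac{2}{575}\right) = 4517 \cdot \frac{1706027}{575} = \frac{7706123959}{575}$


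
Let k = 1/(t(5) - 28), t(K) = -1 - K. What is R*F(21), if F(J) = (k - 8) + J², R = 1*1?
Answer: 14721/34 ≈ 432.97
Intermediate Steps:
R = 1
k = -1/34 (k = 1/((-1 - 1*5) - 28) = 1/((-1 - 5) - 28) = 1/(-6 - 28) = 1/(-34) = -1/34 ≈ -0.029412)
F(J) = -273/34 + J² (F(J) = (-1/34 - 8) + J² = -273/34 + J²)
R*F(21) = 1*(-273/34 + 21²) = 1*(-273/34 + 441) = 1*(14721/34) = 14721/34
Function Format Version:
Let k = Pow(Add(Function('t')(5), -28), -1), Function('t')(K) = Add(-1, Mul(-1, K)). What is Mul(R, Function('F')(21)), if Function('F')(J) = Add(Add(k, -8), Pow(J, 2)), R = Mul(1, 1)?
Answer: Rational(14721, 34) ≈ 432.97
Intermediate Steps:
R = 1
k = Rational(-1, 34) (k = Pow(Add(Add(-1, Mul(-1, 5)), -28), -1) = Pow(Add(Add(-1, -5), -28), -1) = Pow(Add(-6, -28), -1) = Pow(-34, -1) = Rational(-1, 34) ≈ -0.029412)
Function('F')(J) = Add(Rational(-273, 34), Pow(J, 2)) (Function('F')(J) = Add(Add(Rational(-1, 34), -8), Pow(J, 2)) = Add(Rational(-273, 34), Pow(J, 2)))
Mul(R, Function('F')(21)) = Mul(1, Add(Rational(-273, 34), Pow(21, 2))) = Mul(1, Add(Rational(-273, 34), 441)) = Mul(1, Rational(14721, 34)) = Rational(14721, 34)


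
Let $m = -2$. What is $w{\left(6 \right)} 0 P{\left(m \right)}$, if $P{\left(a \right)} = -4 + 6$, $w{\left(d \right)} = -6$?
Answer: $0$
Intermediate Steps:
$P{\left(a \right)} = 2$
$w{\left(6 \right)} 0 P{\left(m \right)} = \left(-6\right) 0 \cdot 2 = 0 \cdot 2 = 0$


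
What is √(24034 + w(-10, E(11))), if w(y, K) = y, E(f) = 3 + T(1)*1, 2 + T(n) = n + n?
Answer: 2*√6006 ≈ 155.00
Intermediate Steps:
T(n) = -2 + 2*n (T(n) = -2 + (n + n) = -2 + 2*n)
E(f) = 3 (E(f) = 3 + (-2 + 2*1)*1 = 3 + (-2 + 2)*1 = 3 + 0*1 = 3 + 0 = 3)
√(24034 + w(-10, E(11))) = √(24034 - 10) = √24024 = 2*√6006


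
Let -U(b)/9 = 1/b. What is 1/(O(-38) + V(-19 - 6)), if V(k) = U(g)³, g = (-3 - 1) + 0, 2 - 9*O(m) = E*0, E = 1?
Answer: 576/6689 ≈ 0.086112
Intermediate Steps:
O(m) = 2/9 (O(m) = 2/9 - 0/9 = 2/9 - ⅑*0 = 2/9 + 0 = 2/9)
g = -4 (g = -4 + 0 = -4)
U(b) = -9/b
V(k) = 729/64 (V(k) = (-9/(-4))³ = (-9*(-¼))³ = (9/4)³ = 729/64)
1/(O(-38) + V(-19 - 6)) = 1/(2/9 + 729/64) = 1/(6689/576) = 576/6689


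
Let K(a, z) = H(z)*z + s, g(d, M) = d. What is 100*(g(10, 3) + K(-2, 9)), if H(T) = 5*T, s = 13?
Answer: 42800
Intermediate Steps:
K(a, z) = 13 + 5*z² (K(a, z) = (5*z)*z + 13 = 5*z² + 13 = 13 + 5*z²)
100*(g(10, 3) + K(-2, 9)) = 100*(10 + (13 + 5*9²)) = 100*(10 + (13 + 5*81)) = 100*(10 + (13 + 405)) = 100*(10 + 418) = 100*428 = 42800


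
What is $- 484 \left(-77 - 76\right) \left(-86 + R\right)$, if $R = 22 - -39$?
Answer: $-1851300$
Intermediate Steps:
$R = 61$ ($R = 22 + 39 = 61$)
$- 484 \left(-77 - 76\right) \left(-86 + R\right) = - 484 \left(-77 - 76\right) \left(-86 + 61\right) = - 484 \left(\left(-153\right) \left(-25\right)\right) = \left(-484\right) 3825 = -1851300$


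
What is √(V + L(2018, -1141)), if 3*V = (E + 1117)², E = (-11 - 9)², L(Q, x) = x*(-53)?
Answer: 2*√1862031/3 ≈ 909.71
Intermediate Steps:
L(Q, x) = -53*x
E = 400 (E = (-20)² = 400)
V = 2301289/3 (V = (400 + 1117)²/3 = (⅓)*1517² = (⅓)*2301289 = 2301289/3 ≈ 7.6710e+5)
√(V + L(2018, -1141)) = √(2301289/3 - 53*(-1141)) = √(2301289/3 + 60473) = √(2482708/3) = 2*√1862031/3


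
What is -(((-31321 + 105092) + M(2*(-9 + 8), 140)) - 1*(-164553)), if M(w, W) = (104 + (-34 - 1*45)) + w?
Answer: -238347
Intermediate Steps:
M(w, W) = 25 + w (M(w, W) = (104 + (-34 - 45)) + w = (104 - 79) + w = 25 + w)
-(((-31321 + 105092) + M(2*(-9 + 8), 140)) - 1*(-164553)) = -(((-31321 + 105092) + (25 + 2*(-9 + 8))) - 1*(-164553)) = -((73771 + (25 + 2*(-1))) + 164553) = -((73771 + (25 - 2)) + 164553) = -((73771 + 23) + 164553) = -(73794 + 164553) = -1*238347 = -238347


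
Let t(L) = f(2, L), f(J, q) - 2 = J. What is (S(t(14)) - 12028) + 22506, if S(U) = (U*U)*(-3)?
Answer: 10430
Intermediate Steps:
f(J, q) = 2 + J
t(L) = 4 (t(L) = 2 + 2 = 4)
S(U) = -3*U² (S(U) = U²*(-3) = -3*U²)
(S(t(14)) - 12028) + 22506 = (-3*4² - 12028) + 22506 = (-3*16 - 12028) + 22506 = (-48 - 12028) + 22506 = -12076 + 22506 = 10430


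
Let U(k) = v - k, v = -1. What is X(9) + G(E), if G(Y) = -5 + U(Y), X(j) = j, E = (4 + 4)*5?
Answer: -37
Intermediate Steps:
E = 40 (E = 8*5 = 40)
U(k) = -1 - k
G(Y) = -6 - Y (G(Y) = -5 + (-1 - Y) = -6 - Y)
X(9) + G(E) = 9 + (-6 - 1*40) = 9 + (-6 - 40) = 9 - 46 = -37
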